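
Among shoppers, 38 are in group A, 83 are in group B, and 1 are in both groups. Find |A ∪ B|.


|A ∪ B| = |A| + |B| - |A ∩ B|
= 38 + 83 - 1
= 120

|A ∪ B| = 120


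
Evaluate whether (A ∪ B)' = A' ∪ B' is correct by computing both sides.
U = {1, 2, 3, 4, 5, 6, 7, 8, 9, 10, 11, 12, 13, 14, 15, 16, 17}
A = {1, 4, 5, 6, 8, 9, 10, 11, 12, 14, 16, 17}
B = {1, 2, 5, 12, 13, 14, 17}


LHS: A ∪ B = {1, 2, 4, 5, 6, 8, 9, 10, 11, 12, 13, 14, 16, 17}
(A ∪ B)' = U \ (A ∪ B) = {3, 7, 15}
A' = {2, 3, 7, 13, 15}, B' = {3, 4, 6, 7, 8, 9, 10, 11, 15, 16}
Claimed RHS: A' ∪ B' = {2, 3, 4, 6, 7, 8, 9, 10, 11, 13, 15, 16}
Identity is INVALID: LHS = {3, 7, 15} but the RHS claimed here equals {2, 3, 4, 6, 7, 8, 9, 10, 11, 13, 15, 16}. The correct form is (A ∪ B)' = A' ∩ B'.

Identity is invalid: (A ∪ B)' = {3, 7, 15} but A' ∪ B' = {2, 3, 4, 6, 7, 8, 9, 10, 11, 13, 15, 16}. The correct De Morgan law is (A ∪ B)' = A' ∩ B'.


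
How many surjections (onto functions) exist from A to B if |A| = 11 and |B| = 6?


n = |A| = 11, k = |B| = 6. Surjections via inclusion-exclusion:
S(n,k) = Σ(-1)^i × C(k,i) × (k-i)^n, i=0 to k
i=0: (-1)^0×C(6,0)×6^11 = 362797056
i=1: (-1)^1×C(6,1)×5^11 = -292968750
i=2: (-1)^2×C(6,2)×4^11 = 62914560
i=3: (-1)^3×C(6,3)×3^11 = -3542940
i=4: (-1)^4×C(6,4)×2^11 = 30720
i=5: (-1)^5×C(6,5)×1^11 = -6
i=6: (-1)^6×C(6,6)×0^11 = 0
Total = 129230640

Number of surjections = 129230640


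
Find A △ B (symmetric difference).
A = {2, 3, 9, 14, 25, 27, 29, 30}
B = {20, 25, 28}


A △ B = (A \ B) ∪ (B \ A) = elements in exactly one of A or B
A \ B = {2, 3, 9, 14, 27, 29, 30}
B \ A = {20, 28}
A △ B = {2, 3, 9, 14, 20, 27, 28, 29, 30}

A △ B = {2, 3, 9, 14, 20, 27, 28, 29, 30}


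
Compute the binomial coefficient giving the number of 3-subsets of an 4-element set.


C(n,k) = n! / (k!(n-k)!)
C(4,3) = 4! / (3!1!)
= 4

C(4,3) = 4


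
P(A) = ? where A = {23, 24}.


|A| = 2, so |P(A)| = 2^2 = 4
Enumerate subsets by cardinality (0 to 2):
∅, {23}, {24}, {23, 24}

P(A) has 4 subsets: ∅, {23}, {24}, {23, 24}


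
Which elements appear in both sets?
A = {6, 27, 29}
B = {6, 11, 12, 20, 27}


A ∩ B = elements in both A and B
A = {6, 27, 29}
B = {6, 11, 12, 20, 27}
A ∩ B = {6, 27}

A ∩ B = {6, 27}


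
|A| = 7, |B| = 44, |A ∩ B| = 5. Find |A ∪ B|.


|A ∪ B| = |A| + |B| - |A ∩ B|
= 7 + 44 - 5
= 46

|A ∪ B| = 46


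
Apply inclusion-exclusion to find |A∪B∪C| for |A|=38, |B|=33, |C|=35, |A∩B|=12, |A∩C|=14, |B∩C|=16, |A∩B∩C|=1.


|A∪B∪C| = |A|+|B|+|C| - |A∩B|-|A∩C|-|B∩C| + |A∩B∩C|
= 38+33+35 - 12-14-16 + 1
= 106 - 42 + 1
= 65

|A ∪ B ∪ C| = 65


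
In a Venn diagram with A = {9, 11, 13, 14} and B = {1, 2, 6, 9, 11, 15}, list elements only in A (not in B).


A = {9, 11, 13, 14}
B = {1, 2, 6, 9, 11, 15}
Region: only in A (not in B)
Elements: {13, 14}

Elements only in A (not in B): {13, 14}


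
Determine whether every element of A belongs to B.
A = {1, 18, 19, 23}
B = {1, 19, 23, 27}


A ⊆ B means every element of A is in B.
Elements in A not in B: {18}
So A ⊄ B.

No, A ⊄ B


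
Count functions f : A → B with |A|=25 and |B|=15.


Each of |A| = 25 inputs maps to any of |B| = 15 outputs.
# functions = |B|^|A| = 15^25
= 252511682940423488616943359375

Number of functions = 252511682940423488616943359375


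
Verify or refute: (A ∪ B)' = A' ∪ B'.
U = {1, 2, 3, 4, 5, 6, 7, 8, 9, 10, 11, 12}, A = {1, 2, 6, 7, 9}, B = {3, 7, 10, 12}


LHS: A ∪ B = {1, 2, 3, 6, 7, 9, 10, 12}
(A ∪ B)' = U \ (A ∪ B) = {4, 5, 8, 11}
A' = {3, 4, 5, 8, 10, 11, 12}, B' = {1, 2, 4, 5, 6, 8, 9, 11}
Claimed RHS: A' ∪ B' = {1, 2, 3, 4, 5, 6, 8, 9, 10, 11, 12}
Identity is INVALID: LHS = {4, 5, 8, 11} but the RHS claimed here equals {1, 2, 3, 4, 5, 6, 8, 9, 10, 11, 12}. The correct form is (A ∪ B)' = A' ∩ B'.

Identity is invalid: (A ∪ B)' = {4, 5, 8, 11} but A' ∪ B' = {1, 2, 3, 4, 5, 6, 8, 9, 10, 11, 12}. The correct De Morgan law is (A ∪ B)' = A' ∩ B'.


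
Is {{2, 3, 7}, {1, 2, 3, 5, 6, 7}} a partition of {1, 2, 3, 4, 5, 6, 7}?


A partition requires: (1) non-empty parts, (2) pairwise disjoint, (3) union = U
Parts: {2, 3, 7}, {1, 2, 3, 5, 6, 7}
Union of parts: {1, 2, 3, 5, 6, 7}
U = {1, 2, 3, 4, 5, 6, 7}
All non-empty? True
Pairwise disjoint? False
Covers U? False

No, not a valid partition


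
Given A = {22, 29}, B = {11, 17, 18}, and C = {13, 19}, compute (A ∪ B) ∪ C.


A ∪ B = {11, 17, 18, 22, 29}
(A ∪ B) ∪ C = {11, 13, 17, 18, 19, 22, 29}

A ∪ B ∪ C = {11, 13, 17, 18, 19, 22, 29}


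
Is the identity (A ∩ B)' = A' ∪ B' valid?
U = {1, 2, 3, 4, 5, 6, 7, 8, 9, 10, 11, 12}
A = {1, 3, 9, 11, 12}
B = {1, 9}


LHS: A ∩ B = {1, 9}
(A ∩ B)' = U \ (A ∩ B) = {2, 3, 4, 5, 6, 7, 8, 10, 11, 12}
A' = {2, 4, 5, 6, 7, 8, 10}, B' = {2, 3, 4, 5, 6, 7, 8, 10, 11, 12}
Claimed RHS: A' ∪ B' = {2, 3, 4, 5, 6, 7, 8, 10, 11, 12}
Identity is VALID: LHS = RHS = {2, 3, 4, 5, 6, 7, 8, 10, 11, 12} ✓

Identity is valid. (A ∩ B)' = A' ∪ B' = {2, 3, 4, 5, 6, 7, 8, 10, 11, 12}


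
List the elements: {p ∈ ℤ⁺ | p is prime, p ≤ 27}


Checking each candidate:
Condition: primes ≤ 27
Result = {2, 3, 5, 7, 11, 13, 17, 19, 23}

{2, 3, 5, 7, 11, 13, 17, 19, 23}


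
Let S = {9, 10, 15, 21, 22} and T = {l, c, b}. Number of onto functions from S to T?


n = |S| = 5, k = |T| = 3. Surjections via inclusion-exclusion:
S(n,k) = Σ(-1)^i × C(k,i) × (k-i)^n, i=0 to k
i=0: (-1)^0×C(3,0)×3^5 = 243
i=1: (-1)^1×C(3,1)×2^5 = -96
i=2: (-1)^2×C(3,2)×1^5 = 3
i=3: (-1)^3×C(3,3)×0^5 = 0
Total = 150

Number of surjections = 150


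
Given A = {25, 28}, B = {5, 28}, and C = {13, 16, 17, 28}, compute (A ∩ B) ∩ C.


A ∩ B = {28}
(A ∩ B) ∩ C = {28}

A ∩ B ∩ C = {28}


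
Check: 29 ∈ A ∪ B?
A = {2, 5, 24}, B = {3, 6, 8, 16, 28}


A = {2, 5, 24}, B = {3, 6, 8, 16, 28}
A ∪ B = all elements in A or B
A ∪ B = {2, 3, 5, 6, 8, 16, 24, 28}
Checking if 29 ∈ A ∪ B
29 is not in A ∪ B → False

29 ∉ A ∪ B


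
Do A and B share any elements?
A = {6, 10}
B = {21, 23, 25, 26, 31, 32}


Disjoint means A ∩ B = ∅.
A ∩ B = ∅
A ∩ B = ∅, so A and B are disjoint.

No — A and B share no elements (A ∩ B = ∅), so they are disjoint


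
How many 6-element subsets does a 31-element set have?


C(n,k) = n! / (k!(n-k)!)
C(31,6) = 31! / (6!25!)
= 736281

C(31,6) = 736281


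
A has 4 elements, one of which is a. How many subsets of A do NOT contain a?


Subsets of A avoiding a are subsets of A \ {a}, which has 3 elements.
Count = 2^(n-1) = 2^3
= 8

Number of subsets avoiding a = 8


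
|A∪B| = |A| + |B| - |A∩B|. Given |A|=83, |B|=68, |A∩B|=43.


|A ∪ B| = |A| + |B| - |A ∩ B|
= 83 + 68 - 43
= 108

|A ∪ B| = 108


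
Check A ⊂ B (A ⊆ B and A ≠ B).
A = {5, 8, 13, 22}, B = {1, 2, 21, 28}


A ⊂ B requires: A ⊆ B AND A ≠ B.
A ⊆ B? No
A ⊄ B, so A is not a proper subset.

No, A is not a proper subset of B


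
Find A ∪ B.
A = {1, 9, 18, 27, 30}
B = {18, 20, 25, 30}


A ∪ B = all elements in A or B (or both)
A = {1, 9, 18, 27, 30}
B = {18, 20, 25, 30}
A ∪ B = {1, 9, 18, 20, 25, 27, 30}

A ∪ B = {1, 9, 18, 20, 25, 27, 30}


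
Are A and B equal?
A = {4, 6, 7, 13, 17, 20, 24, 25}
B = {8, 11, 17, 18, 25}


Two sets are equal iff they have exactly the same elements.
A = {4, 6, 7, 13, 17, 20, 24, 25}
B = {8, 11, 17, 18, 25}
Differences: {4, 6, 7, 8, 11, 13, 18, 20, 24}
A ≠ B

No, A ≠ B


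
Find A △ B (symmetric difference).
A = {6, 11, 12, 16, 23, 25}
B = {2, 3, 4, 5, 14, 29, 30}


A △ B = (A \ B) ∪ (B \ A) = elements in exactly one of A or B
A \ B = {6, 11, 12, 16, 23, 25}
B \ A = {2, 3, 4, 5, 14, 29, 30}
A △ B = {2, 3, 4, 5, 6, 11, 12, 14, 16, 23, 25, 29, 30}

A △ B = {2, 3, 4, 5, 6, 11, 12, 14, 16, 23, 25, 29, 30}


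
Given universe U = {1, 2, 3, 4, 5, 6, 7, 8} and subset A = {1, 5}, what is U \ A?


Aᶜ = U \ A = elements in U but not in A
U = {1, 2, 3, 4, 5, 6, 7, 8}
A = {1, 5}
Aᶜ = {2, 3, 4, 6, 7, 8}

Aᶜ = {2, 3, 4, 6, 7, 8}


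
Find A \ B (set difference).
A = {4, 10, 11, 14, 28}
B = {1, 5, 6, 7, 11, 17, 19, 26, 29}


A \ B = elements in A but not in B
A = {4, 10, 11, 14, 28}
B = {1, 5, 6, 7, 11, 17, 19, 26, 29}
Remove from A any elements in B
A \ B = {4, 10, 14, 28}

A \ B = {4, 10, 14, 28}


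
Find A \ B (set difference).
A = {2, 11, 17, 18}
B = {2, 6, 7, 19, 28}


A \ B = elements in A but not in B
A = {2, 11, 17, 18}
B = {2, 6, 7, 19, 28}
Remove from A any elements in B
A \ B = {11, 17, 18}

A \ B = {11, 17, 18}


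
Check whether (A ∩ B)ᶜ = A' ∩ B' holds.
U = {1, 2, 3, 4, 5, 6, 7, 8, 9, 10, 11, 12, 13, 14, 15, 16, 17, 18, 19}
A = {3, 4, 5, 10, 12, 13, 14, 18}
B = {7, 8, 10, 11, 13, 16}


LHS: A ∩ B = {10, 13}
(A ∩ B)' = U \ (A ∩ B) = {1, 2, 3, 4, 5, 6, 7, 8, 9, 11, 12, 14, 15, 16, 17, 18, 19}
A' = {1, 2, 6, 7, 8, 9, 11, 15, 16, 17, 19}, B' = {1, 2, 3, 4, 5, 6, 9, 12, 14, 15, 17, 18, 19}
Claimed RHS: A' ∩ B' = {1, 2, 6, 9, 15, 17, 19}
Identity is INVALID: LHS = {1, 2, 3, 4, 5, 6, 7, 8, 9, 11, 12, 14, 15, 16, 17, 18, 19} but the RHS claimed here equals {1, 2, 6, 9, 15, 17, 19}. The correct form is (A ∩ B)' = A' ∪ B'.

Identity is invalid: (A ∩ B)' = {1, 2, 3, 4, 5, 6, 7, 8, 9, 11, 12, 14, 15, 16, 17, 18, 19} but A' ∩ B' = {1, 2, 6, 9, 15, 17, 19}. The correct De Morgan law is (A ∩ B)' = A' ∪ B'.


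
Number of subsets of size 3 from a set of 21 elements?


C(n,k) = n! / (k!(n-k)!)
C(21,3) = 21! / (3!18!)
= 1330

C(21,3) = 1330


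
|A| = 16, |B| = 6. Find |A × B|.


|A × B| = |A| × |B|
= 16 × 6
= 96

|A × B| = 96


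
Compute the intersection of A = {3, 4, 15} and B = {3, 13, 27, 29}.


A ∩ B = elements in both A and B
A = {3, 4, 15}
B = {3, 13, 27, 29}
A ∩ B = {3}

A ∩ B = {3}


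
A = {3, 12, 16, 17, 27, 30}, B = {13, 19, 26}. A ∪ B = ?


A ∪ B = all elements in A or B (or both)
A = {3, 12, 16, 17, 27, 30}
B = {13, 19, 26}
A ∪ B = {3, 12, 13, 16, 17, 19, 26, 27, 30}

A ∪ B = {3, 12, 13, 16, 17, 19, 26, 27, 30}


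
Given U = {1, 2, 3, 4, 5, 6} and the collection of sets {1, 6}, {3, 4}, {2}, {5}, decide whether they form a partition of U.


A partition requires: (1) non-empty parts, (2) pairwise disjoint, (3) union = U
Parts: {1, 6}, {3, 4}, {2}, {5}
Union of parts: {1, 2, 3, 4, 5, 6}
U = {1, 2, 3, 4, 5, 6}
All non-empty? True
Pairwise disjoint? True
Covers U? True

Yes, valid partition


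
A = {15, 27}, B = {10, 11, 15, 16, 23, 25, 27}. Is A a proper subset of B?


A ⊂ B requires: A ⊆ B AND A ≠ B.
A ⊆ B? Yes
A = B? No
A ⊂ B: Yes (A is a proper subset of B)

Yes, A ⊂ B


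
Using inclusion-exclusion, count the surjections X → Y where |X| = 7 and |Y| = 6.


n = |X| = 7, k = |Y| = 6. Surjections via inclusion-exclusion:
S(n,k) = Σ(-1)^i × C(k,i) × (k-i)^n, i=0 to k
i=0: (-1)^0×C(6,0)×6^7 = 279936
i=1: (-1)^1×C(6,1)×5^7 = -468750
i=2: (-1)^2×C(6,2)×4^7 = 245760
i=3: (-1)^3×C(6,3)×3^7 = -43740
i=4: (-1)^4×C(6,4)×2^7 = 1920
i=5: (-1)^5×C(6,5)×1^7 = -6
i=6: (-1)^6×C(6,6)×0^7 = 0
Total = 15120

Number of surjections = 15120


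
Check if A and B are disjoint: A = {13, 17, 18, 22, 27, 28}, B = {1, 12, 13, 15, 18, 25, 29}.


Disjoint means A ∩ B = ∅.
A ∩ B = {13, 18}
A ∩ B ≠ ∅, so A and B are NOT disjoint.

No, A and B are not disjoint (A ∩ B = {13, 18})


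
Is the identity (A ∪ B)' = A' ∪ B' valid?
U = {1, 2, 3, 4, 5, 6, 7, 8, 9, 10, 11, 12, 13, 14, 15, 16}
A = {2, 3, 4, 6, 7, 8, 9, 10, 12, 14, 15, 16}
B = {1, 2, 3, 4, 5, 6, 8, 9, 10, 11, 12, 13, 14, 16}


LHS: A ∪ B = {1, 2, 3, 4, 5, 6, 7, 8, 9, 10, 11, 12, 13, 14, 15, 16}
(A ∪ B)' = U \ (A ∪ B) = ∅
A' = {1, 5, 11, 13}, B' = {7, 15}
Claimed RHS: A' ∪ B' = {1, 5, 7, 11, 13, 15}
Identity is INVALID: LHS = ∅ but the RHS claimed here equals {1, 5, 7, 11, 13, 15}. The correct form is (A ∪ B)' = A' ∩ B'.

Identity is invalid: (A ∪ B)' = ∅ but A' ∪ B' = {1, 5, 7, 11, 13, 15}. The correct De Morgan law is (A ∪ B)' = A' ∩ B'.


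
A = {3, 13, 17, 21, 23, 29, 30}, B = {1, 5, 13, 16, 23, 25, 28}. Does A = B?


Two sets are equal iff they have exactly the same elements.
A = {3, 13, 17, 21, 23, 29, 30}
B = {1, 5, 13, 16, 23, 25, 28}
Differences: {1, 3, 5, 16, 17, 21, 25, 28, 29, 30}
A ≠ B

No, A ≠ B


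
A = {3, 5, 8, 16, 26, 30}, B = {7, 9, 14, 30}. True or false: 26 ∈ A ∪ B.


A = {3, 5, 8, 16, 26, 30}, B = {7, 9, 14, 30}
A ∪ B = all elements in A or B
A ∪ B = {3, 5, 7, 8, 9, 14, 16, 26, 30}
Checking if 26 ∈ A ∪ B
26 is in A ∪ B → True

26 ∈ A ∪ B


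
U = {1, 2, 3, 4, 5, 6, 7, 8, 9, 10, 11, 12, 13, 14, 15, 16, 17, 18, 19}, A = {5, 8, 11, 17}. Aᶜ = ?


Aᶜ = U \ A = elements in U but not in A
U = {1, 2, 3, 4, 5, 6, 7, 8, 9, 10, 11, 12, 13, 14, 15, 16, 17, 18, 19}
A = {5, 8, 11, 17}
Aᶜ = {1, 2, 3, 4, 6, 7, 9, 10, 12, 13, 14, 15, 16, 18, 19}

Aᶜ = {1, 2, 3, 4, 6, 7, 9, 10, 12, 13, 14, 15, 16, 18, 19}


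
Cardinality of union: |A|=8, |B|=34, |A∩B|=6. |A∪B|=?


|A ∪ B| = |A| + |B| - |A ∩ B|
= 8 + 34 - 6
= 36

|A ∪ B| = 36


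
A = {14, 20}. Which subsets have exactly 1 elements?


|A| = 2, so A has C(2,1) = 2 subsets of size 1.
Enumerate by choosing 1 elements from A at a time:
{14}, {20}

1-element subsets (2 total): {14}, {20}


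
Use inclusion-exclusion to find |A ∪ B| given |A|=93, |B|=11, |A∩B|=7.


|A ∪ B| = |A| + |B| - |A ∩ B|
= 93 + 11 - 7
= 97

|A ∪ B| = 97


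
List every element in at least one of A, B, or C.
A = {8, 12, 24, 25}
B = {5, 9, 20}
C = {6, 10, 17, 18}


A ∪ B = {5, 8, 9, 12, 20, 24, 25}
(A ∪ B) ∪ C = {5, 6, 8, 9, 10, 12, 17, 18, 20, 24, 25}

A ∪ B ∪ C = {5, 6, 8, 9, 10, 12, 17, 18, 20, 24, 25}


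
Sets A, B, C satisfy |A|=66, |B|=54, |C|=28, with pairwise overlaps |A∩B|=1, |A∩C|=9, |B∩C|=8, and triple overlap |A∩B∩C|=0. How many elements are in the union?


|A∪B∪C| = |A|+|B|+|C| - |A∩B|-|A∩C|-|B∩C| + |A∩B∩C|
= 66+54+28 - 1-9-8 + 0
= 148 - 18 + 0
= 130

|A ∪ B ∪ C| = 130


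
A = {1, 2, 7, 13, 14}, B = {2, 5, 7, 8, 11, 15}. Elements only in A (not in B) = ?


A = {1, 2, 7, 13, 14}
B = {2, 5, 7, 8, 11, 15}
Region: only in A (not in B)
Elements: {1, 13, 14}

Elements only in A (not in B): {1, 13, 14}


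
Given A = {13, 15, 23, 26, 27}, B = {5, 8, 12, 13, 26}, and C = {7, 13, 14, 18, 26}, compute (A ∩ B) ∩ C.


A ∩ B = {13, 26}
(A ∩ B) ∩ C = {13, 26}

A ∩ B ∩ C = {13, 26}


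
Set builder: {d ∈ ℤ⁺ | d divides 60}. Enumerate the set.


Checking each candidate:
Condition: positive divisors of 60
Result = {1, 2, 3, 4, 5, 6, 10, 12, 15, 20, 30, 60}

{1, 2, 3, 4, 5, 6, 10, 12, 15, 20, 30, 60}


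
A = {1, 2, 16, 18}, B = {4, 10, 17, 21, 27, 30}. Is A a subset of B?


A ⊆ B means every element of A is in B.
Elements in A not in B: {1, 2, 16, 18}
So A ⊄ B.

No, A ⊄ B


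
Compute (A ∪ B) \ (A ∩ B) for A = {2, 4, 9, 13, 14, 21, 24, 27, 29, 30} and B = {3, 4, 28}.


A △ B = (A \ B) ∪ (B \ A) = elements in exactly one of A or B
A \ B = {2, 9, 13, 14, 21, 24, 27, 29, 30}
B \ A = {3, 28}
A △ B = {2, 3, 9, 13, 14, 21, 24, 27, 28, 29, 30}

A △ B = {2, 3, 9, 13, 14, 21, 24, 27, 28, 29, 30}


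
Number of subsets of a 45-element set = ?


Number of subsets = 2^n
= 2^45
= 35184372088832

|P(A)| = 35184372088832


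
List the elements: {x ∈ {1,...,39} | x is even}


Checking each candidate:
Condition: even numbers in {1,...,39}
Result = {2, 4, 6, 8, 10, 12, 14, 16, 18, 20, 22, 24, 26, 28, 30, 32, 34, 36, 38}

{2, 4, 6, 8, 10, 12, 14, 16, 18, 20, 22, 24, 26, 28, 30, 32, 34, 36, 38}


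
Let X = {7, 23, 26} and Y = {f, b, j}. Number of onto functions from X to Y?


n = |X| = 3, k = |Y| = 3. Surjections via inclusion-exclusion:
S(n,k) = Σ(-1)^i × C(k,i) × (k-i)^n, i=0 to k
i=0: (-1)^0×C(3,0)×3^3 = 27
i=1: (-1)^1×C(3,1)×2^3 = -24
i=2: (-1)^2×C(3,2)×1^3 = 3
i=3: (-1)^3×C(3,3)×0^3 = 0
Total = 6

Number of surjections = 6


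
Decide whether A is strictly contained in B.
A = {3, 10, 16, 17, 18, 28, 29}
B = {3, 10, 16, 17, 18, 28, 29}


A ⊂ B requires: A ⊆ B AND A ≠ B.
A ⊆ B? Yes
A = B? Yes
A = B, so A is not a PROPER subset.

No, A is not a proper subset of B


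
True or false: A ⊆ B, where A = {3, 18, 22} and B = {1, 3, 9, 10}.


A ⊆ B means every element of A is in B.
Elements in A not in B: {18, 22}
So A ⊄ B.

No, A ⊄ B


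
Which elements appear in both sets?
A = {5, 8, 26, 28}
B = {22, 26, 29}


A ∩ B = elements in both A and B
A = {5, 8, 26, 28}
B = {22, 26, 29}
A ∩ B = {26}

A ∩ B = {26}


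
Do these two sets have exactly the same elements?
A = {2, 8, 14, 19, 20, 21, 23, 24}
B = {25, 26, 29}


Two sets are equal iff they have exactly the same elements.
A = {2, 8, 14, 19, 20, 21, 23, 24}
B = {25, 26, 29}
Differences: {2, 8, 14, 19, 20, 21, 23, 24, 25, 26, 29}
A ≠ B

No, A ≠ B


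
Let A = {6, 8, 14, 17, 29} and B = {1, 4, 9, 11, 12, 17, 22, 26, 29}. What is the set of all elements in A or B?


A ∪ B = all elements in A or B (or both)
A = {6, 8, 14, 17, 29}
B = {1, 4, 9, 11, 12, 17, 22, 26, 29}
A ∪ B = {1, 4, 6, 8, 9, 11, 12, 14, 17, 22, 26, 29}

A ∪ B = {1, 4, 6, 8, 9, 11, 12, 14, 17, 22, 26, 29}


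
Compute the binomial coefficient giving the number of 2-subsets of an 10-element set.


C(n,k) = n! / (k!(n-k)!)
C(10,2) = 10! / (2!8!)
= 45

C(10,2) = 45


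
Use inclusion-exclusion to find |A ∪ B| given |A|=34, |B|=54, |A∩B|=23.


|A ∪ B| = |A| + |B| - |A ∩ B|
= 34 + 54 - 23
= 65

|A ∪ B| = 65


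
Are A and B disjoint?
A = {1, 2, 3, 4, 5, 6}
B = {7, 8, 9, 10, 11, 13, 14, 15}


Disjoint means A ∩ B = ∅.
A ∩ B = ∅
A ∩ B = ∅, so A and B are disjoint.

Yes, A and B are disjoint


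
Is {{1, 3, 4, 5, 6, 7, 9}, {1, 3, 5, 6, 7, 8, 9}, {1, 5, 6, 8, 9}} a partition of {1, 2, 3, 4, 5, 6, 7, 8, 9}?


A partition requires: (1) non-empty parts, (2) pairwise disjoint, (3) union = U
Parts: {1, 3, 4, 5, 6, 7, 9}, {1, 3, 5, 6, 7, 8, 9}, {1, 5, 6, 8, 9}
Union of parts: {1, 3, 4, 5, 6, 7, 8, 9}
U = {1, 2, 3, 4, 5, 6, 7, 8, 9}
All non-empty? True
Pairwise disjoint? False
Covers U? False

No, not a valid partition


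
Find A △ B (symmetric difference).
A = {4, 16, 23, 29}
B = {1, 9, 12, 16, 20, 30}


A △ B = (A \ B) ∪ (B \ A) = elements in exactly one of A or B
A \ B = {4, 23, 29}
B \ A = {1, 9, 12, 20, 30}
A △ B = {1, 4, 9, 12, 20, 23, 29, 30}

A △ B = {1, 4, 9, 12, 20, 23, 29, 30}


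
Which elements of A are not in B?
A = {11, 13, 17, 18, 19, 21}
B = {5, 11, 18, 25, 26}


A \ B = elements in A but not in B
A = {11, 13, 17, 18, 19, 21}
B = {5, 11, 18, 25, 26}
Remove from A any elements in B
A \ B = {13, 17, 19, 21}

A \ B = {13, 17, 19, 21}


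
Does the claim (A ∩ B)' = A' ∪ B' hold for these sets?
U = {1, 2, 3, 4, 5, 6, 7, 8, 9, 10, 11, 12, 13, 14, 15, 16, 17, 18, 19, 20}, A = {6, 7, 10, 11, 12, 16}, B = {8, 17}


LHS: A ∩ B = ∅
(A ∩ B)' = U \ (A ∩ B) = {1, 2, 3, 4, 5, 6, 7, 8, 9, 10, 11, 12, 13, 14, 15, 16, 17, 18, 19, 20}
A' = {1, 2, 3, 4, 5, 8, 9, 13, 14, 15, 17, 18, 19, 20}, B' = {1, 2, 3, 4, 5, 6, 7, 9, 10, 11, 12, 13, 14, 15, 16, 18, 19, 20}
Claimed RHS: A' ∪ B' = {1, 2, 3, 4, 5, 6, 7, 8, 9, 10, 11, 12, 13, 14, 15, 16, 17, 18, 19, 20}
Identity is VALID: LHS = RHS = {1, 2, 3, 4, 5, 6, 7, 8, 9, 10, 11, 12, 13, 14, 15, 16, 17, 18, 19, 20} ✓

Identity is valid. (A ∩ B)' = A' ∪ B' = {1, 2, 3, 4, 5, 6, 7, 8, 9, 10, 11, 12, 13, 14, 15, 16, 17, 18, 19, 20}


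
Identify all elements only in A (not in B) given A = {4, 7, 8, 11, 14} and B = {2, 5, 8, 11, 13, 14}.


A = {4, 7, 8, 11, 14}
B = {2, 5, 8, 11, 13, 14}
Region: only in A (not in B)
Elements: {4, 7}

Elements only in A (not in B): {4, 7}


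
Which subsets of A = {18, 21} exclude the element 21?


A subset of A that omits 21 is a subset of A \ {21}, so there are 2^(n-1) = 2^1 = 2 of them.
Subsets excluding 21: ∅, {18}

Subsets excluding 21 (2 total): ∅, {18}


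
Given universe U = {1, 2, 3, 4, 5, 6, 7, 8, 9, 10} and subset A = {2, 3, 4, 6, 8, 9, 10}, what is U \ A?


Aᶜ = U \ A = elements in U but not in A
U = {1, 2, 3, 4, 5, 6, 7, 8, 9, 10}
A = {2, 3, 4, 6, 8, 9, 10}
Aᶜ = {1, 5, 7}

Aᶜ = {1, 5, 7}


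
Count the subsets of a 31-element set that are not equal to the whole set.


Total subsets = 2^n = 2^31 = 2147483648
Proper subsets exclude the set itself: 2^n - 1
= 2147483648 - 1
= 2147483647

Number of proper subsets = 2147483647


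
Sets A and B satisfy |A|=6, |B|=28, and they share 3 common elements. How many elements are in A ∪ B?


|A ∪ B| = |A| + |B| - |A ∩ B|
= 6 + 28 - 3
= 31

|A ∪ B| = 31


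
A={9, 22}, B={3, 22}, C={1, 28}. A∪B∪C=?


A ∪ B = {3, 9, 22}
(A ∪ B) ∪ C = {1, 3, 9, 22, 28}

A ∪ B ∪ C = {1, 3, 9, 22, 28}


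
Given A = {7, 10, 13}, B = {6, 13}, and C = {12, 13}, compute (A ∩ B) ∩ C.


A ∩ B = {13}
(A ∩ B) ∩ C = {13}

A ∩ B ∩ C = {13}


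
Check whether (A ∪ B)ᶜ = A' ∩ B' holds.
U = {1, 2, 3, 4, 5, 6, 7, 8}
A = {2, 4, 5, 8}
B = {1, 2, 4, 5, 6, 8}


LHS: A ∪ B = {1, 2, 4, 5, 6, 8}
(A ∪ B)' = U \ (A ∪ B) = {3, 7}
A' = {1, 3, 6, 7}, B' = {3, 7}
Claimed RHS: A' ∩ B' = {3, 7}
Identity is VALID: LHS = RHS = {3, 7} ✓

Identity is valid. (A ∪ B)' = A' ∩ B' = {3, 7}


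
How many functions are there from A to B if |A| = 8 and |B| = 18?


Each of |A| = 8 inputs maps to any of |B| = 18 outputs.
# functions = |B|^|A| = 18^8
= 11019960576

Number of functions = 11019960576


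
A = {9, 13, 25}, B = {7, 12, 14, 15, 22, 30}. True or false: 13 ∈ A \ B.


A = {9, 13, 25}, B = {7, 12, 14, 15, 22, 30}
A \ B = elements in A but not in B
A \ B = {9, 13, 25}
Checking if 13 ∈ A \ B
13 is in A \ B → True

13 ∈ A \ B


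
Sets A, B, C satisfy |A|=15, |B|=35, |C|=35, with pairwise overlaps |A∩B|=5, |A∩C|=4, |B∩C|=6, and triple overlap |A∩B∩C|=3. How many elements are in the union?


|A∪B∪C| = |A|+|B|+|C| - |A∩B|-|A∩C|-|B∩C| + |A∩B∩C|
= 15+35+35 - 5-4-6 + 3
= 85 - 15 + 3
= 73

|A ∪ B ∪ C| = 73


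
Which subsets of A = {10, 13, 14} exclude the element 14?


A subset of A that omits 14 is a subset of A \ {14}, so there are 2^(n-1) = 2^2 = 4 of them.
Subsets excluding 14: ∅, {10}, {13}, {10, 13}

Subsets excluding 14 (4 total): ∅, {10}, {13}, {10, 13}


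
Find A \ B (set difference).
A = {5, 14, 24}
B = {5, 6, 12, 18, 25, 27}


A \ B = elements in A but not in B
A = {5, 14, 24}
B = {5, 6, 12, 18, 25, 27}
Remove from A any elements in B
A \ B = {14, 24}

A \ B = {14, 24}


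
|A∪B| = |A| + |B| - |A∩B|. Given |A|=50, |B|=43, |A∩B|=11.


|A ∪ B| = |A| + |B| - |A ∩ B|
= 50 + 43 - 11
= 82

|A ∪ B| = 82


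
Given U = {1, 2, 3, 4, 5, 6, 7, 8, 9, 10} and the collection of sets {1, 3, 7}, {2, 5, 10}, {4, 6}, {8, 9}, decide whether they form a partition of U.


A partition requires: (1) non-empty parts, (2) pairwise disjoint, (3) union = U
Parts: {1, 3, 7}, {2, 5, 10}, {4, 6}, {8, 9}
Union of parts: {1, 2, 3, 4, 5, 6, 7, 8, 9, 10}
U = {1, 2, 3, 4, 5, 6, 7, 8, 9, 10}
All non-empty? True
Pairwise disjoint? True
Covers U? True

Yes, valid partition


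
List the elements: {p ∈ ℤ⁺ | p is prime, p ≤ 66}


Checking each candidate:
Condition: primes ≤ 66
Result = {2, 3, 5, 7, 11, 13, 17, 19, 23, 29, 31, 37, 41, 43, 47, 53, 59, 61}

{2, 3, 5, 7, 11, 13, 17, 19, 23, 29, 31, 37, 41, 43, 47, 53, 59, 61}


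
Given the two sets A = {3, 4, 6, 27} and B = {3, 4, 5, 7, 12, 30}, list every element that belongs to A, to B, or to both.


A ∪ B = all elements in A or B (or both)
A = {3, 4, 6, 27}
B = {3, 4, 5, 7, 12, 30}
A ∪ B = {3, 4, 5, 6, 7, 12, 27, 30}

A ∪ B = {3, 4, 5, 6, 7, 12, 27, 30}


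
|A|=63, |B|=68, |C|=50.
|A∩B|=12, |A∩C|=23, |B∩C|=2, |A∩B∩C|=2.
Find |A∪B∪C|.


|A∪B∪C| = |A|+|B|+|C| - |A∩B|-|A∩C|-|B∩C| + |A∩B∩C|
= 63+68+50 - 12-23-2 + 2
= 181 - 37 + 2
= 146

|A ∪ B ∪ C| = 146


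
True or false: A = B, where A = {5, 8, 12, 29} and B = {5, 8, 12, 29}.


Two sets are equal iff they have exactly the same elements.
A = {5, 8, 12, 29}
B = {5, 8, 12, 29}
Same elements → A = B

Yes, A = B


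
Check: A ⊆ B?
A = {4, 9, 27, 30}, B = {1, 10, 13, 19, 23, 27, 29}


A ⊆ B means every element of A is in B.
Elements in A not in B: {4, 9, 30}
So A ⊄ B.

No, A ⊄ B


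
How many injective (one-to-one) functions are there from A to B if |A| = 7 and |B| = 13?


An injection sends each of |A| = 7 inputs to a distinct output in B.
# injections = |B|·(|B|-1)·…·(|B|-|A|+1) = 13! / (13 - 7)!
= 13 × 12 × 11 × 10 × 9 × 8 × 7
= 8648640

Number of injections = 8648640


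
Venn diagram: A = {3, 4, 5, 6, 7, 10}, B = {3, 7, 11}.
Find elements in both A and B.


A = {3, 4, 5, 6, 7, 10}
B = {3, 7, 11}
Region: in both A and B
Elements: {3, 7}

Elements in both A and B: {3, 7}


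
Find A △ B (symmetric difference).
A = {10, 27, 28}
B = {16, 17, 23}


A △ B = (A \ B) ∪ (B \ A) = elements in exactly one of A or B
A \ B = {10, 27, 28}
B \ A = {16, 17, 23}
A △ B = {10, 16, 17, 23, 27, 28}

A △ B = {10, 16, 17, 23, 27, 28}


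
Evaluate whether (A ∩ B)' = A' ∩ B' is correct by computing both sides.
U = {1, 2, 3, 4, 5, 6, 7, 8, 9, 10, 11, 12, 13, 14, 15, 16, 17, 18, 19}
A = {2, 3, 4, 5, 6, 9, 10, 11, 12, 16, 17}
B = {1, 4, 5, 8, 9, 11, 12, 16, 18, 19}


LHS: A ∩ B = {4, 5, 9, 11, 12, 16}
(A ∩ B)' = U \ (A ∩ B) = {1, 2, 3, 6, 7, 8, 10, 13, 14, 15, 17, 18, 19}
A' = {1, 7, 8, 13, 14, 15, 18, 19}, B' = {2, 3, 6, 7, 10, 13, 14, 15, 17}
Claimed RHS: A' ∩ B' = {7, 13, 14, 15}
Identity is INVALID: LHS = {1, 2, 3, 6, 7, 8, 10, 13, 14, 15, 17, 18, 19} but the RHS claimed here equals {7, 13, 14, 15}. The correct form is (A ∩ B)' = A' ∪ B'.

Identity is invalid: (A ∩ B)' = {1, 2, 3, 6, 7, 8, 10, 13, 14, 15, 17, 18, 19} but A' ∩ B' = {7, 13, 14, 15}. The correct De Morgan law is (A ∩ B)' = A' ∪ B'.


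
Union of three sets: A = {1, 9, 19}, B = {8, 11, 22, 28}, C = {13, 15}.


A ∪ B = {1, 8, 9, 11, 19, 22, 28}
(A ∪ B) ∪ C = {1, 8, 9, 11, 13, 15, 19, 22, 28}

A ∪ B ∪ C = {1, 8, 9, 11, 13, 15, 19, 22, 28}


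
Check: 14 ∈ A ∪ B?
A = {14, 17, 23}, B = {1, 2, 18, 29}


A = {14, 17, 23}, B = {1, 2, 18, 29}
A ∪ B = all elements in A or B
A ∪ B = {1, 2, 14, 17, 18, 23, 29}
Checking if 14 ∈ A ∪ B
14 is in A ∪ B → True

14 ∈ A ∪ B


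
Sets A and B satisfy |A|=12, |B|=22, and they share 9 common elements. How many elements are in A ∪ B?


|A ∪ B| = |A| + |B| - |A ∩ B|
= 12 + 22 - 9
= 25

|A ∪ B| = 25


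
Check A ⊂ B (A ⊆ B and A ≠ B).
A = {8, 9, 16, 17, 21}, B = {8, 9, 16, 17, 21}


A ⊂ B requires: A ⊆ B AND A ≠ B.
A ⊆ B? Yes
A = B? Yes
A = B, so A is not a PROPER subset.

No, A is not a proper subset of B


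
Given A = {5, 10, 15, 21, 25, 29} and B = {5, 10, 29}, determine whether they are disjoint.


Disjoint means A ∩ B = ∅.
A ∩ B = {5, 10, 29}
A ∩ B ≠ ∅, so A and B are NOT disjoint.

No, A and B are not disjoint (A ∩ B = {5, 10, 29})


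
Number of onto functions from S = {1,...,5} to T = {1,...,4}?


n = |S| = 5, k = |T| = 4. Surjections via inclusion-exclusion:
S(n,k) = Σ(-1)^i × C(k,i) × (k-i)^n, i=0 to k
i=0: (-1)^0×C(4,0)×4^5 = 1024
i=1: (-1)^1×C(4,1)×3^5 = -972
i=2: (-1)^2×C(4,2)×2^5 = 192
i=3: (-1)^3×C(4,3)×1^5 = -4
i=4: (-1)^4×C(4,4)×0^5 = 0
Total = 240

Number of surjections = 240


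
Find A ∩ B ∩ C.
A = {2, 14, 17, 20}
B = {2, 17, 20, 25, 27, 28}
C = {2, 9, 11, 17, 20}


A ∩ B = {2, 17, 20}
(A ∩ B) ∩ C = {2, 17, 20}

A ∩ B ∩ C = {2, 17, 20}


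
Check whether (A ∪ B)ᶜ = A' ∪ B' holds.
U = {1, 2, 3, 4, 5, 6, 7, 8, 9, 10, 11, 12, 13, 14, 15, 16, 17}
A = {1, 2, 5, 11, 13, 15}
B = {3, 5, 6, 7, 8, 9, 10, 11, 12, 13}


LHS: A ∪ B = {1, 2, 3, 5, 6, 7, 8, 9, 10, 11, 12, 13, 15}
(A ∪ B)' = U \ (A ∪ B) = {4, 14, 16, 17}
A' = {3, 4, 6, 7, 8, 9, 10, 12, 14, 16, 17}, B' = {1, 2, 4, 14, 15, 16, 17}
Claimed RHS: A' ∪ B' = {1, 2, 3, 4, 6, 7, 8, 9, 10, 12, 14, 15, 16, 17}
Identity is INVALID: LHS = {4, 14, 16, 17} but the RHS claimed here equals {1, 2, 3, 4, 6, 7, 8, 9, 10, 12, 14, 15, 16, 17}. The correct form is (A ∪ B)' = A' ∩ B'.

Identity is invalid: (A ∪ B)' = {4, 14, 16, 17} but A' ∪ B' = {1, 2, 3, 4, 6, 7, 8, 9, 10, 12, 14, 15, 16, 17}. The correct De Morgan law is (A ∪ B)' = A' ∩ B'.


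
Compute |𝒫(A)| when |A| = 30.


Number of subsets = 2^n
= 2^30
= 1073741824

|P(A)| = 1073741824


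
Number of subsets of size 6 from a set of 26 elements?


C(n,k) = n! / (k!(n-k)!)
C(26,6) = 26! / (6!20!)
= 230230

C(26,6) = 230230


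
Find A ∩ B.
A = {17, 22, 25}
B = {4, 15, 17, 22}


A ∩ B = elements in both A and B
A = {17, 22, 25}
B = {4, 15, 17, 22}
A ∩ B = {17, 22}

A ∩ B = {17, 22}


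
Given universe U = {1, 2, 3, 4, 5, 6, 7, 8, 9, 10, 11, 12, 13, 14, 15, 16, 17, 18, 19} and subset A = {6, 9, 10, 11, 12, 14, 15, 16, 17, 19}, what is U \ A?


Aᶜ = U \ A = elements in U but not in A
U = {1, 2, 3, 4, 5, 6, 7, 8, 9, 10, 11, 12, 13, 14, 15, 16, 17, 18, 19}
A = {6, 9, 10, 11, 12, 14, 15, 16, 17, 19}
Aᶜ = {1, 2, 3, 4, 5, 7, 8, 13, 18}

Aᶜ = {1, 2, 3, 4, 5, 7, 8, 13, 18}


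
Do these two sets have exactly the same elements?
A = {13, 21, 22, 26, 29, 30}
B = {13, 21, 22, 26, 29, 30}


Two sets are equal iff they have exactly the same elements.
A = {13, 21, 22, 26, 29, 30}
B = {13, 21, 22, 26, 29, 30}
Same elements → A = B

Yes, A = B


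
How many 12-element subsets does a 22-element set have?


C(n,k) = n! / (k!(n-k)!)
C(22,12) = 22! / (12!10!)
= 646646

C(22,12) = 646646


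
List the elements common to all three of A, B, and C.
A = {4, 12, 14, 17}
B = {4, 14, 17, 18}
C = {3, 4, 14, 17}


A ∩ B = {4, 14, 17}
(A ∩ B) ∩ C = {4, 14, 17}

A ∩ B ∩ C = {4, 14, 17}


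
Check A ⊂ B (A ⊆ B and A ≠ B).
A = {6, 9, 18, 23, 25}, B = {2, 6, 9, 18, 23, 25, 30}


A ⊂ B requires: A ⊆ B AND A ≠ B.
A ⊆ B? Yes
A = B? No
A ⊂ B: Yes (A is a proper subset of B)

Yes, A ⊂ B


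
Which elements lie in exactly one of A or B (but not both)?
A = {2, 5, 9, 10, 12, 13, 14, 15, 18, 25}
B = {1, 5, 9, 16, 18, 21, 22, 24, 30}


A △ B = (A \ B) ∪ (B \ A) = elements in exactly one of A or B
A \ B = {2, 10, 12, 13, 14, 15, 25}
B \ A = {1, 16, 21, 22, 24, 30}
A △ B = {1, 2, 10, 12, 13, 14, 15, 16, 21, 22, 24, 25, 30}

A △ B = {1, 2, 10, 12, 13, 14, 15, 16, 21, 22, 24, 25, 30}


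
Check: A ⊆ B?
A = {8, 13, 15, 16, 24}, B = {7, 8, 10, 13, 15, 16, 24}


A ⊆ B means every element of A is in B.
All elements of A are in B.
So A ⊆ B.

Yes, A ⊆ B


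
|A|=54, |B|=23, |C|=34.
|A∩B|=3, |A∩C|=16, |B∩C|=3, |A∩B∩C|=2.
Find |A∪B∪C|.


|A∪B∪C| = |A|+|B|+|C| - |A∩B|-|A∩C|-|B∩C| + |A∩B∩C|
= 54+23+34 - 3-16-3 + 2
= 111 - 22 + 2
= 91

|A ∪ B ∪ C| = 91


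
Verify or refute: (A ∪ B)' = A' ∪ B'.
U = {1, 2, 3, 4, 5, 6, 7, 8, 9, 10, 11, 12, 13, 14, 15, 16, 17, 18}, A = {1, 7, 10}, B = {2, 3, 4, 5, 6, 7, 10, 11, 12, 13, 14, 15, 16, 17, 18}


LHS: A ∪ B = {1, 2, 3, 4, 5, 6, 7, 10, 11, 12, 13, 14, 15, 16, 17, 18}
(A ∪ B)' = U \ (A ∪ B) = {8, 9}
A' = {2, 3, 4, 5, 6, 8, 9, 11, 12, 13, 14, 15, 16, 17, 18}, B' = {1, 8, 9}
Claimed RHS: A' ∪ B' = {1, 2, 3, 4, 5, 6, 8, 9, 11, 12, 13, 14, 15, 16, 17, 18}
Identity is INVALID: LHS = {8, 9} but the RHS claimed here equals {1, 2, 3, 4, 5, 6, 8, 9, 11, 12, 13, 14, 15, 16, 17, 18}. The correct form is (A ∪ B)' = A' ∩ B'.

Identity is invalid: (A ∪ B)' = {8, 9} but A' ∪ B' = {1, 2, 3, 4, 5, 6, 8, 9, 11, 12, 13, 14, 15, 16, 17, 18}. The correct De Morgan law is (A ∪ B)' = A' ∩ B'.


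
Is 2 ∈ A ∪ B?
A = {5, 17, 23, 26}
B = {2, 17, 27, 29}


A = {5, 17, 23, 26}, B = {2, 17, 27, 29}
A ∪ B = all elements in A or B
A ∪ B = {2, 5, 17, 23, 26, 27, 29}
Checking if 2 ∈ A ∪ B
2 is in A ∪ B → True

2 ∈ A ∪ B


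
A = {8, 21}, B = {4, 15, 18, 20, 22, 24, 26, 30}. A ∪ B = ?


A ∪ B = all elements in A or B (or both)
A = {8, 21}
B = {4, 15, 18, 20, 22, 24, 26, 30}
A ∪ B = {4, 8, 15, 18, 20, 21, 22, 24, 26, 30}

A ∪ B = {4, 8, 15, 18, 20, 21, 22, 24, 26, 30}


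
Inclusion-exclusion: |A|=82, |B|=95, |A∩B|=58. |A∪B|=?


|A ∪ B| = |A| + |B| - |A ∩ B|
= 82 + 95 - 58
= 119

|A ∪ B| = 119


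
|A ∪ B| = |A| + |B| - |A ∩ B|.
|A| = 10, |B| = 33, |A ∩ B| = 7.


|A ∪ B| = |A| + |B| - |A ∩ B|
= 10 + 33 - 7
= 36

|A ∪ B| = 36


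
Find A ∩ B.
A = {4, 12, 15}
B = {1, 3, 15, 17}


A ∩ B = elements in both A and B
A = {4, 12, 15}
B = {1, 3, 15, 17}
A ∩ B = {15}

A ∩ B = {15}


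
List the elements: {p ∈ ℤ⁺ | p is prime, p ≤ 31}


Checking each candidate:
Condition: primes ≤ 31
Result = {2, 3, 5, 7, 11, 13, 17, 19, 23, 29, 31}

{2, 3, 5, 7, 11, 13, 17, 19, 23, 29, 31}


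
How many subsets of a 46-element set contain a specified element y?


Subsets of A containing y correspond to subsets of A \ {y}, which has 45 elements.
Count = 2^(n-1) = 2^45
= 35184372088832

Number of subsets containing y = 35184372088832


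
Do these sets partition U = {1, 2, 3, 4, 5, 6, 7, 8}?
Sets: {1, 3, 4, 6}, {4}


A partition requires: (1) non-empty parts, (2) pairwise disjoint, (3) union = U
Parts: {1, 3, 4, 6}, {4}
Union of parts: {1, 3, 4, 6}
U = {1, 2, 3, 4, 5, 6, 7, 8}
All non-empty? True
Pairwise disjoint? False
Covers U? False

No, not a valid partition


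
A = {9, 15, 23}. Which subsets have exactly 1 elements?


|A| = 3, so A has C(3,1) = 3 subsets of size 1.
Enumerate by choosing 1 elements from A at a time:
{9}, {15}, {23}

1-element subsets (3 total): {9}, {15}, {23}


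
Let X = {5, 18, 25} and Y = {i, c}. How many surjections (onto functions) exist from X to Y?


n = |X| = 3, k = |Y| = 2. Surjections via inclusion-exclusion:
S(n,k) = Σ(-1)^i × C(k,i) × (k-i)^n, i=0 to k
i=0: (-1)^0×C(2,0)×2^3 = 8
i=1: (-1)^1×C(2,1)×1^3 = -2
i=2: (-1)^2×C(2,2)×0^3 = 0
Total = 6

Number of surjections = 6


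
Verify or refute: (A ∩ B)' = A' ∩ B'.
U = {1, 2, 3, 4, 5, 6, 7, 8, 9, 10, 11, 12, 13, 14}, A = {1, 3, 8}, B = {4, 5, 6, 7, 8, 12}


LHS: A ∩ B = {8}
(A ∩ B)' = U \ (A ∩ B) = {1, 2, 3, 4, 5, 6, 7, 9, 10, 11, 12, 13, 14}
A' = {2, 4, 5, 6, 7, 9, 10, 11, 12, 13, 14}, B' = {1, 2, 3, 9, 10, 11, 13, 14}
Claimed RHS: A' ∩ B' = {2, 9, 10, 11, 13, 14}
Identity is INVALID: LHS = {1, 2, 3, 4, 5, 6, 7, 9, 10, 11, 12, 13, 14} but the RHS claimed here equals {2, 9, 10, 11, 13, 14}. The correct form is (A ∩ B)' = A' ∪ B'.

Identity is invalid: (A ∩ B)' = {1, 2, 3, 4, 5, 6, 7, 9, 10, 11, 12, 13, 14} but A' ∩ B' = {2, 9, 10, 11, 13, 14}. The correct De Morgan law is (A ∩ B)' = A' ∪ B'.


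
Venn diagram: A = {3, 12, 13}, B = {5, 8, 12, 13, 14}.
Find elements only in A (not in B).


A = {3, 12, 13}
B = {5, 8, 12, 13, 14}
Region: only in A (not in B)
Elements: {3}

Elements only in A (not in B): {3}


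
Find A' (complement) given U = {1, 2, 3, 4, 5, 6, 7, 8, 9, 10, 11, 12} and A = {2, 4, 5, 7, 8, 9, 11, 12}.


Aᶜ = U \ A = elements in U but not in A
U = {1, 2, 3, 4, 5, 6, 7, 8, 9, 10, 11, 12}
A = {2, 4, 5, 7, 8, 9, 11, 12}
Aᶜ = {1, 3, 6, 10}

Aᶜ = {1, 3, 6, 10}


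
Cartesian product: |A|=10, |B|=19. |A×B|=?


|A × B| = |A| × |B|
= 10 × 19
= 190

|A × B| = 190


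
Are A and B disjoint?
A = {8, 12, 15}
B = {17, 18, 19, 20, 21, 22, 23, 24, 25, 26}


Disjoint means A ∩ B = ∅.
A ∩ B = ∅
A ∩ B = ∅, so A and B are disjoint.

Yes, A and B are disjoint


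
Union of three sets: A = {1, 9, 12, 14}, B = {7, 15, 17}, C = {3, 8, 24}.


A ∪ B = {1, 7, 9, 12, 14, 15, 17}
(A ∪ B) ∪ C = {1, 3, 7, 8, 9, 12, 14, 15, 17, 24}

A ∪ B ∪ C = {1, 3, 7, 8, 9, 12, 14, 15, 17, 24}


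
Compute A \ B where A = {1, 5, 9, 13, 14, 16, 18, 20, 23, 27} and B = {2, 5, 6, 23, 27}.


A \ B = elements in A but not in B
A = {1, 5, 9, 13, 14, 16, 18, 20, 23, 27}
B = {2, 5, 6, 23, 27}
Remove from A any elements in B
A \ B = {1, 9, 13, 14, 16, 18, 20}

A \ B = {1, 9, 13, 14, 16, 18, 20}


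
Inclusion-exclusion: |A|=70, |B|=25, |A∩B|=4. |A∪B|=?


|A ∪ B| = |A| + |B| - |A ∩ B|
= 70 + 25 - 4
= 91

|A ∪ B| = 91


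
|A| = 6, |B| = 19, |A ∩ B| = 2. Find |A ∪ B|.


|A ∪ B| = |A| + |B| - |A ∩ B|
= 6 + 19 - 2
= 23

|A ∪ B| = 23


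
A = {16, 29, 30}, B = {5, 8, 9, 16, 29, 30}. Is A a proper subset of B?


A ⊂ B requires: A ⊆ B AND A ≠ B.
A ⊆ B? Yes
A = B? No
A ⊂ B: Yes (A is a proper subset of B)

Yes, A ⊂ B


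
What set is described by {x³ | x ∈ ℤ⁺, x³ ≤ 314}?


Checking each candidate:
Condition: positive perfect cubes ≤ 314
Result = {1, 8, 27, 64, 125, 216}

{1, 8, 27, 64, 125, 216}


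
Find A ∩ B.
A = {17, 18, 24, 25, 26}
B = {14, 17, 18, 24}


A ∩ B = elements in both A and B
A = {17, 18, 24, 25, 26}
B = {14, 17, 18, 24}
A ∩ B = {17, 18, 24}

A ∩ B = {17, 18, 24}


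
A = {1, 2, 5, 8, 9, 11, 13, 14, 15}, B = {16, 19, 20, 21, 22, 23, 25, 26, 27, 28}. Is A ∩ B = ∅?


Disjoint means A ∩ B = ∅.
A ∩ B = ∅
A ∩ B = ∅, so A and B are disjoint.

Yes, A and B are disjoint


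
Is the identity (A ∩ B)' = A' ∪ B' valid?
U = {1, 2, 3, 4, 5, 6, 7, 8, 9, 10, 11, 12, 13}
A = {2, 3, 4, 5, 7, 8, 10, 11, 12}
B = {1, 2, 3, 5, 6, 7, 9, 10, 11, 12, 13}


LHS: A ∩ B = {2, 3, 5, 7, 10, 11, 12}
(A ∩ B)' = U \ (A ∩ B) = {1, 4, 6, 8, 9, 13}
A' = {1, 6, 9, 13}, B' = {4, 8}
Claimed RHS: A' ∪ B' = {1, 4, 6, 8, 9, 13}
Identity is VALID: LHS = RHS = {1, 4, 6, 8, 9, 13} ✓

Identity is valid. (A ∩ B)' = A' ∪ B' = {1, 4, 6, 8, 9, 13}


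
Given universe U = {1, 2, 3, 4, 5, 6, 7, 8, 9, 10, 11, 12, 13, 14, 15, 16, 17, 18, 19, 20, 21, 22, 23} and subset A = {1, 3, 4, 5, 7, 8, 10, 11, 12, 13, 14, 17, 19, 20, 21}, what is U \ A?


Aᶜ = U \ A = elements in U but not in A
U = {1, 2, 3, 4, 5, 6, 7, 8, 9, 10, 11, 12, 13, 14, 15, 16, 17, 18, 19, 20, 21, 22, 23}
A = {1, 3, 4, 5, 7, 8, 10, 11, 12, 13, 14, 17, 19, 20, 21}
Aᶜ = {2, 6, 9, 15, 16, 18, 22, 23}

Aᶜ = {2, 6, 9, 15, 16, 18, 22, 23}


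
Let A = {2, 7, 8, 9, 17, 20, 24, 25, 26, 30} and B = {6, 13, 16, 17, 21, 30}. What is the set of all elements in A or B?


A ∪ B = all elements in A or B (or both)
A = {2, 7, 8, 9, 17, 20, 24, 25, 26, 30}
B = {6, 13, 16, 17, 21, 30}
A ∪ B = {2, 6, 7, 8, 9, 13, 16, 17, 20, 21, 24, 25, 26, 30}

A ∪ B = {2, 6, 7, 8, 9, 13, 16, 17, 20, 21, 24, 25, 26, 30}


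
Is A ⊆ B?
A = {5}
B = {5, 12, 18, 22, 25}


A ⊆ B means every element of A is in B.
All elements of A are in B.
So A ⊆ B.

Yes, A ⊆ B


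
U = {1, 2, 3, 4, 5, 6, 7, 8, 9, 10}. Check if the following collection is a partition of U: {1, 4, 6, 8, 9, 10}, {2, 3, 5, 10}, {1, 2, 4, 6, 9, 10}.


A partition requires: (1) non-empty parts, (2) pairwise disjoint, (3) union = U
Parts: {1, 4, 6, 8, 9, 10}, {2, 3, 5, 10}, {1, 2, 4, 6, 9, 10}
Union of parts: {1, 2, 3, 4, 5, 6, 8, 9, 10}
U = {1, 2, 3, 4, 5, 6, 7, 8, 9, 10}
All non-empty? True
Pairwise disjoint? False
Covers U? False

No, not a valid partition


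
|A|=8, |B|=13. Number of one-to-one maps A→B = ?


An injection sends each of |A| = 8 inputs to a distinct output in B.
# injections = |B|·(|B|-1)·…·(|B|-|A|+1) = 13! / (13 - 8)!
= 13 × 12 × 11 × 10 × 9 × 8 × 7 × 6
= 51891840

Number of injections = 51891840


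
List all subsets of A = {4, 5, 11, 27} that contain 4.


A subset of A contains 4 iff the remaining 3 elements form any subset of A \ {4}.
Count: 2^(n-1) = 2^3 = 8
Subsets containing 4: {4}, {4, 5}, {4, 11}, {4, 27}, {4, 5, 11}, {4, 5, 27}, {4, 11, 27}, {4, 5, 11, 27}

Subsets containing 4 (8 total): {4}, {4, 5}, {4, 11}, {4, 27}, {4, 5, 11}, {4, 5, 27}, {4, 11, 27}, {4, 5, 11, 27}
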